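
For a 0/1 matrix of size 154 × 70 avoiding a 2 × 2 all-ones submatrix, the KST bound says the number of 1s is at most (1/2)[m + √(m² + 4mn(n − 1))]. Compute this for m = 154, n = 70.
z(154, 70; 2, 2) ≤ (1/2)[154 + √(154² + 4·154·70·69)] = (1/2)[154 + √2998996] = 942.8805

Kővári–Sós–Turán: let r_1, ..., r_154 be the row sums and z = Σ r_i the total number of 1s. Each pair of columns can share at most one row with both entries 1 (else a 2×2 all-ones block appears), so Σ_i C(r_i, 2) ≤ C(70, 2) = 2415. By convexity Σ_i C(r_i, 2) ≥ 154·C(z/154, 2) = z(z − 154)/(2·154), giving z² − 154z − 154·70·69 ≤ 0 and hence z ≤ (1/2)[154 + √(23716 + 4·743820)] = (1/2)[154 + √2998996] ≈ (1/2)(154 + 1731.761) = 942.8805.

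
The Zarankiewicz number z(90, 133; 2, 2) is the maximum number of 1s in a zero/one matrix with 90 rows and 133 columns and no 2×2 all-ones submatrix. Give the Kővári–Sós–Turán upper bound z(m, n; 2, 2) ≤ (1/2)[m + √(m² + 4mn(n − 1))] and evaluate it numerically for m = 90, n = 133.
z(90, 133; 2, 2) ≤ (1/2)[90 + √(90² + 4·90·133·132)] = (1/2)[90 + √6328260] = 1302.8017

Kővári–Sós–Turán: let r_1, ..., r_90 be the row sums and z = Σ r_i the total number of 1s. Each pair of columns can share at most one row with both entries 1 (else a 2×2 all-ones block appears), so Σ_i C(r_i, 2) ≤ C(133, 2) = 8778. By convexity Σ_i C(r_i, 2) ≥ 90·C(z/90, 2) = z(z − 90)/(2·90), giving z² − 90z − 90·133·132 ≤ 0 and hence z ≤ (1/2)[90 + √(8100 + 4·1580040)] = (1/2)[90 + √6328260] ≈ (1/2)(90 + 2515.6033) = 1302.8017.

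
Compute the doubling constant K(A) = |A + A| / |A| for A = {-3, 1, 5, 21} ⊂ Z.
K = |A + A| / |A| = 9/4

Enumerate A + A = {a + b : a, b ∈ A}. With |A| = 4, there are |A|^2 = 16 ordered sum pairs; collecting distinct values, A + A = {-6, -2, 2, 6, 10, 18, 22, 26, 42}, so |A + A| = 9. Thus K = 9/4. For comparison, the minimum possible |A + A| over all 4-element sets is 2·4 − 1 = 7 (so min K = 7/4), attained only by arithmetic progressions.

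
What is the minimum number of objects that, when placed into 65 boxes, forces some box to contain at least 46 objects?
n = (46 − 1)·65 + 1 = 2926

By the generalised pigeonhole principle, to guarantee some box contains ≥ r objects we need more than (r − 1) · k objects total. Threshold: n = (r − 1) · k + 1. With r = 46 and k = 65: n = 45 · 65 + 1 = 2925 + 1 = 2926. For n = 2925 = 45 · 65, we can put exactly 45 objects in every box, avoiding 46 in any single one — so 2926 is tight.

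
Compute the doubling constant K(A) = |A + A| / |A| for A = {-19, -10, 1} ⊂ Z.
K = |A + A| / |A| = 6/3 = 2

Enumerate A + A = {a + b : a, b ∈ A}. With |A| = 3, there are |A|^2 = 9 ordered sum pairs; collecting distinct values, A + A = {-38, -29, -20, -18, -9, 2}, so |A + A| = 6. Thus K = 6/3 = 2. For comparison, the minimum possible |A + A| over all 3-element sets is 2·3 − 1 = 5 (so min K = 5/3), attained only by arithmetic progressions.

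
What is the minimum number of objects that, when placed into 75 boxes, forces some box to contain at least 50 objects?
n = (50 − 1)·75 + 1 = 3676

By the generalised pigeonhole principle, to guarantee some box contains ≥ r objects we need more than (r − 1) · k objects total. Threshold: n = (r − 1) · k + 1. With r = 50 and k = 75: n = 49 · 75 + 1 = 3675 + 1 = 3676. For n = 3675 = 49 · 75, we can put exactly 49 objects in every box, avoiding 50 in any single one — so 3676 is tight.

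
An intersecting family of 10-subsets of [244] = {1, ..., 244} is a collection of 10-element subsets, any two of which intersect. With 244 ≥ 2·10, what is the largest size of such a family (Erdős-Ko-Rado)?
max |F| = C(243, 9) = 7007933309466870

Erdős-Ko-Rado (1961): when n ≥ 2k, max |F| = C(n−1, k−1). The bound is attained by the star {A : i ∈ A} for any fixed i ∈ [n]. Here C(244−1, 10−1) = C(243, 9) = 7007933309466870.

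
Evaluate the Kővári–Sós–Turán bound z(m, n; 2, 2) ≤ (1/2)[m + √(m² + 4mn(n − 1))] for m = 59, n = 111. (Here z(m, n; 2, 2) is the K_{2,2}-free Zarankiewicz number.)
z(59, 111; 2, 2) ≤ (1/2)[59 + √(59² + 4·59·111·110)] = (1/2)[59 + √2885041] = 878.7704

Kővári–Sós–Turán: let r_1, ..., r_59 be the row sums and z = Σ r_i the total number of 1s. Each pair of columns can share at most one row with both entries 1 (else a 2×2 all-ones block appears), so Σ_i C(r_i, 2) ≤ C(111, 2) = 6105. By convexity Σ_i C(r_i, 2) ≥ 59·C(z/59, 2) = z(z − 59)/(2·59), giving z² − 59z − 59·111·110 ≤ 0 and hence z ≤ (1/2)[59 + √(3481 + 4·720390)] = (1/2)[59 + √2885041] ≈ (1/2)(59 + 1698.5408) = 878.7704.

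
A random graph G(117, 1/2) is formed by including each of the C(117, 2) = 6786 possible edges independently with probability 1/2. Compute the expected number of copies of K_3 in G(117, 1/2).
E[# K_3] = C(117, 3) · (1/2)^C(3, 2) = 260130 / 2^3 = 130065/4 = 32516.25

For each 3-subset S of vertices (there are C(117, 3) = 260130 such S), let X_S = 1 if S induces a K_3 (all C(3, 2) = 3 edges present). Then P(X_S = 1) = (1/2)^3 = 1/8. By linearity of expectation, E[# K_3] = C(117, 3) · (1/2)^3 = 260130 / 8 = 130065/4 = 32516.25.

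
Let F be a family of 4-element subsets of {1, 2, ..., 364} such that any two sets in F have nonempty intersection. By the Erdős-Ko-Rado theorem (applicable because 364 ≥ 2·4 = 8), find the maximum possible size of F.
max |F| = C(363, 3) = 7906261

Erdős-Ko-Rado (1961): when n ≥ 2k, max |F| = C(n−1, k−1). The bound is attained by the star {A : i ∈ A} for any fixed i ∈ [n]. Here C(364−1, 4−1) = C(363, 3) = 7906261.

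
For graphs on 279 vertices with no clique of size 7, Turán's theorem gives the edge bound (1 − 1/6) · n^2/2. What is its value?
Turán density bound = (5/6) · 279^2/2 = 129735/4 ≈ 32433.75

Turán's theorem: ex(n, K_{r+1}) is achieved by the complete r-partite Turán graph T(n, r) with parts as balanced as possible, and is at most (1 − 1/r) · n^2/2. For r = 6, n = 279: the density bound is (5/6) · 77841/2 = 129735/4 ≈ 32433.75. The integer-valued extremum is e(T(279, 6)) = 32433, which is strictly less than the density bound 129735/4 since 6 ∤ 279 (the parts of T(279, 6) cannot all be equal).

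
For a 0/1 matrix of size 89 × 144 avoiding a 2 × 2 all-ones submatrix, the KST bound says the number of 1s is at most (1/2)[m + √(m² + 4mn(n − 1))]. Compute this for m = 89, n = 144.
z(89, 144; 2, 2) ≤ (1/2)[89 + √(89² + 4·89·144·143)] = (1/2)[89 + √7338673] = 1398.9993

Kővári–Sós–Turán: let r_1, ..., r_89 be the row sums and z = Σ r_i the total number of 1s. Each pair of columns can share at most one row with both entries 1 (else a 2×2 all-ones block appears), so Σ_i C(r_i, 2) ≤ C(144, 2) = 10296. By convexity Σ_i C(r_i, 2) ≥ 89·C(z/89, 2) = z(z − 89)/(2·89), giving z² − 89z − 89·144·143 ≤ 0 and hence z ≤ (1/2)[89 + √(7921 + 4·1832688)] = (1/2)[89 + √7338673] ≈ (1/2)(89 + 2708.9985) = 1398.9993.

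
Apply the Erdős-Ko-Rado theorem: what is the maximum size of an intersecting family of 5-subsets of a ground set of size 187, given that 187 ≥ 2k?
max |F| = C(186, 4) = 48277230

The Erdős-Ko-Rado theorem states: for n ≥ 2k, an intersecting family of k-subsets of an n-element set has size at most C(n − 1, k − 1), with equality for 'star' families {A ⊆ [n] : |A| = k, i ∈ A} (fix an element i). For n = 187, k = 5: C(186, 4) = 48277230.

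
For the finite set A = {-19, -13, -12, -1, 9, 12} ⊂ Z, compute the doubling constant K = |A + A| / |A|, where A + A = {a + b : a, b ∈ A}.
K = |A + A| / |A| = 21/6 = 7/2

Enumerate A + A = {a + b : a, b ∈ A}. With |A| = 6, there are |A|^2 = 36 ordered sum pairs; collecting distinct values, A + A = {-38, -32, -31, -26, -25, -24, -20, -14, -13, -10, -7, -4, -3, -2, -1, 0, 8, 11, 18, 21, 24}, so |A + A| = 21. Thus K = 21/6 = 7/2. For comparison, the minimum possible |A + A| over all 6-element sets is 2·6 − 1 = 11 (so min K = 11/6), attained only by arithmetic progressions.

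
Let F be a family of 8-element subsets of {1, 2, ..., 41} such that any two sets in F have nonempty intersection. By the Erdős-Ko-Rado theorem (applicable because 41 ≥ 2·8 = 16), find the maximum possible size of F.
max |F| = C(40, 7) = 18643560

The Erdős-Ko-Rado theorem states: for n ≥ 2k, an intersecting family of k-subsets of an n-element set has size at most C(n − 1, k − 1), with equality for 'star' families {A ⊆ [n] : |A| = k, i ∈ A} (fix an element i). For n = 41, k = 8: C(40, 7) = 18643560.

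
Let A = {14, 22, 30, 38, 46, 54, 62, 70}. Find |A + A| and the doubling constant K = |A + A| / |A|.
K = |A + A| / |A| = 15/8

Enumerate A + A = {a + b : a, b ∈ A}. With |A| = 8, there are |A|^2 = 64 ordered sum pairs; collecting distinct values, A + A = {28, 36, 44, 52, 60, 68, 76, 84, 92, 100, 108, 116, 124, 132, 140}, so |A + A| = 15. Thus K = 15/8. Here |A + A| = 2|A| − 1 = 15, the minimum possible — so K = 15/8 is minimal, which holds iff A is an arithmetic progression.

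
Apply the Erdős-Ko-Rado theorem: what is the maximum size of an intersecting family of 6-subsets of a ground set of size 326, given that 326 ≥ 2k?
max |F| = C(325, 5) = 29296150065

Erdős-Ko-Rado (1961): when n ≥ 2k, max |F| = C(n−1, k−1). The bound is attained by the star {A : i ∈ A} for any fixed i ∈ [n]. Here C(326−1, 6−1) = C(325, 5) = 29296150065.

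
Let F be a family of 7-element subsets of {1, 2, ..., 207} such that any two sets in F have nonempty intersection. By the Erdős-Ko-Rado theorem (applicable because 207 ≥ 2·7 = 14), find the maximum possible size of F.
max |F| = C(206, 6) = 98619368491

The Erdős-Ko-Rado theorem states: for n ≥ 2k, an intersecting family of k-subsets of an n-element set has size at most C(n − 1, k − 1), with equality for 'star' families {A ⊆ [n] : |A| = k, i ∈ A} (fix an element i). For n = 207, k = 7: C(206, 6) = 98619368491.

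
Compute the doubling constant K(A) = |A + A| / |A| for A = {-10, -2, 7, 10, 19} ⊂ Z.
K = |A + A| / |A| = 14/5

Enumerate A + A = {a + b : a, b ∈ A}. With |A| = 5, there are |A|^2 = 25 ordered sum pairs; collecting distinct values, A + A = {-20, -12, -4, -3, 0, 5, 8, 9, 14, 17, 20, 26, 29, 38}, so |A + A| = 14. Thus K = 14/5. For comparison, the minimum possible |A + A| over all 5-element sets is 2·5 − 1 = 9 (so min K = 9/5), attained only by arithmetic progressions.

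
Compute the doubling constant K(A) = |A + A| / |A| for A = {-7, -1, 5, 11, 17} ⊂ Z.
K = |A + A| / |A| = 9/5

Enumerate A + A = {a + b : a, b ∈ A}. With |A| = 5, there are |A|^2 = 25 ordered sum pairs; collecting distinct values, A + A = {-14, -8, -2, 4, 10, 16, 22, 28, 34}, so |A + A| = 9. Thus K = 9/5. Here |A + A| = 2|A| − 1 = 9, the minimum possible — so K = 9/5 is minimal, which holds iff A is an arithmetic progression.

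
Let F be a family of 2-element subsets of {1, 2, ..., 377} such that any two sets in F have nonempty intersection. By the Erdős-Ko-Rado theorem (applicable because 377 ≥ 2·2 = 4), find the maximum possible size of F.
max |F| = C(376, 1) = 376

Erdős-Ko-Rado (1961): when n ≥ 2k, max |F| = C(n−1, k−1). The bound is attained by the star {A : i ∈ A} for any fixed i ∈ [n]. Here C(377−1, 2−1) = C(376, 1) = 376.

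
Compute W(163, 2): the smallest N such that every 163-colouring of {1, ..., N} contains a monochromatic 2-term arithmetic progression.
W(163, 2) = 163 + 1 = 164

A 2-term AP is any pair of integers, so a monochromatic 2-AP exists iff some colour is used at least twice. With 163 colours, the colouring i ↦ i on {1, ..., 163} uses each colour once, avoiding any monochromatic pair, so W(163, 2) > 163. For {1, ..., 164}, pigeonhole forces two integers of the same colour, which form a monochromatic 2-AP. Hence W(163, 2) = 164.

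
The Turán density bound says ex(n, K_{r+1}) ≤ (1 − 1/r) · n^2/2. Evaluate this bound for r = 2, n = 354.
Turán density bound = (1/2) · 354^2/2 = 31329

Turán's theorem: ex(n, K_{r+1}) is achieved by the complete r-partite Turán graph T(n, r) with parts as balanced as possible, and is at most (1 − 1/r) · n^2/2. For r = 2, n = 354: the density bound is (1/2) · 125316/2 = 31329. Since 2 ∣ 354, the Turán graph T(354, 2) has parts of equal size 177, and its edge count e(T(354, 2)) = 31329 attains the density bound exactly.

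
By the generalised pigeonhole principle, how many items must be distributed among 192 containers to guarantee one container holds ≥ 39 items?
n = (39 − 1)·192 + 1 = 7297

By the generalised pigeonhole principle, to guarantee some box contains ≥ r objects we need more than (r − 1) · k objects total. Threshold: n = (r − 1) · k + 1. With r = 39 and k = 192: n = 38 · 192 + 1 = 7296 + 1 = 7297. For n = 7296 = 38 · 192, we can put exactly 38 objects in every box, avoiding 39 in any single one — so 7297 is tight.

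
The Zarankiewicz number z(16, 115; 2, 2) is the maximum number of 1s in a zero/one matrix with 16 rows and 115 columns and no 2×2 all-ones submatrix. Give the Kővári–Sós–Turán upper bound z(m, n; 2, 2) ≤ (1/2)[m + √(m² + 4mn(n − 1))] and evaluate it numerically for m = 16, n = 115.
z(16, 115; 2, 2) ≤ (1/2)[16 + √(16² + 4·16·115·114)] = (1/2)[16 + √839296] = 466.0655

Kővári–Sós–Turán: let r_1, ..., r_16 be the row sums and z = Σ r_i the total number of 1s. Each pair of columns can share at most one row with both entries 1 (else a 2×2 all-ones block appears), so Σ_i C(r_i, 2) ≤ C(115, 2) = 6555. By convexity Σ_i C(r_i, 2) ≥ 16·C(z/16, 2) = z(z − 16)/(2·16), giving z² − 16z − 16·115·114 ≤ 0 and hence z ≤ (1/2)[16 + √(256 + 4·209760)] = (1/2)[16 + √839296] ≈ (1/2)(16 + 916.131) = 466.0655.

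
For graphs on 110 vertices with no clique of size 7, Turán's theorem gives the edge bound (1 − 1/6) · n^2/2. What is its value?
Turán density bound = (5/6) · 110^2/2 = 15125/3 ≈ 5041.6667

Turán's theorem: ex(n, K_{r+1}) is achieved by the complete r-partite Turán graph T(n, r) with parts as balanced as possible, and is at most (1 − 1/r) · n^2/2. For r = 6, n = 110: the density bound is (5/6) · 12100/2 = 15125/3 ≈ 5041.6667. The integer-valued extremum is e(T(110, 6)) = 5041, which is strictly less than the density bound 15125/3 since 6 ∤ 110 (the parts of T(110, 6) cannot all be equal).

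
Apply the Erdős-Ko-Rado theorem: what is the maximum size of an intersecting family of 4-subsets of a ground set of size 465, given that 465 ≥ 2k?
max |F| = C(464, 3) = 16542064

The Erdős-Ko-Rado theorem states: for n ≥ 2k, an intersecting family of k-subsets of an n-element set has size at most C(n − 1, k − 1), with equality for 'star' families {A ⊆ [n] : |A| = k, i ∈ A} (fix an element i). For n = 465, k = 4: C(464, 3) = 16542064.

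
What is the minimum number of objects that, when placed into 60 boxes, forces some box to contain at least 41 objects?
n = (41 − 1)·60 + 1 = 2401

By the generalised pigeonhole principle, to guarantee some box contains ≥ r objects we need more than (r − 1) · k objects total. Threshold: n = (r − 1) · k + 1. With r = 41 and k = 60: n = 40 · 60 + 1 = 2400 + 1 = 2401. For n = 2400 = 40 · 60, we can put exactly 40 objects in every box, avoiding 41 in any single one — so 2401 is tight.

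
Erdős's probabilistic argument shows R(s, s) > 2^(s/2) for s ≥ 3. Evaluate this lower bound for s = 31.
2^(31/2) = 46340.95; so R(31, 31) > 46340.95

Colour each edge of K_n uniformly at random with red/blue. The expected number of monochromatic K_31 is C(n, 31) · 2 · 2^(−C(31,2)). If C(n, 31) · 2^(1 − C(31,2)) < 1, then with positive probability no monochromatic K_31 exists, so R(31, 31) > n. The standard estimate C(n, 31) ≤ n^31/31! shows this inequality holds whenever n ≤ 2^(31/2) (since 31! · 2^(C(31,2) − 1) > 2^(31^2/2) ≥ n^31). Hence R(31, 31) > 2^(31/2) = 46340.95.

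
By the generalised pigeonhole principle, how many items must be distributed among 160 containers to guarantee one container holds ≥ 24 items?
n = (24 − 1)·160 + 1 = 3681

By the generalised pigeonhole principle, to guarantee some box contains ≥ r objects we need more than (r − 1) · k objects total. Threshold: n = (r − 1) · k + 1. With r = 24 and k = 160: n = 23 · 160 + 1 = 3680 + 1 = 3681. For n = 3680 = 23 · 160, we can put exactly 23 objects in every box, avoiding 24 in any single one — so 3681 is tight.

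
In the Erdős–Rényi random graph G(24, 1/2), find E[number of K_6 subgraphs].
E[# K_6] = C(24, 6) · (1/2)^C(6, 2) = 134596 / 2^15 = 33649/8192 ≈ 4.107544

For each 6-subset S of vertices (there are C(24, 6) = 134596 such S), let X_S = 1 if S induces a K_6 (all C(6, 2) = 15 edges present). Then P(X_S = 1) = (1/2)^15 = 1/32768. By linearity of expectation, E[# K_6] = C(24, 6) · (1/2)^15 = 134596 / 32768 = 33649/8192 ≈ 4.107544.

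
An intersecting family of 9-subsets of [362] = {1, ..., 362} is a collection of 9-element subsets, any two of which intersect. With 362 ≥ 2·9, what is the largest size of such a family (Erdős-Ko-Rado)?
max |F| = C(361, 8) = 6616319722852365

Erdős-Ko-Rado (1961): when n ≥ 2k, max |F| = C(n−1, k−1). The bound is attained by the star {A : i ∈ A} for any fixed i ∈ [n]. Here C(362−1, 9−1) = C(361, 8) = 6616319722852365.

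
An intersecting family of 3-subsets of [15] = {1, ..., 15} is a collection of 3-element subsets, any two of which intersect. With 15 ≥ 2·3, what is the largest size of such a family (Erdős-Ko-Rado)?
max |F| = C(14, 2) = 91

The Erdős-Ko-Rado theorem states: for n ≥ 2k, an intersecting family of k-subsets of an n-element set has size at most C(n − 1, k − 1), with equality for 'star' families {A ⊆ [n] : |A| = k, i ∈ A} (fix an element i). For n = 15, k = 3: C(14, 2) = 91.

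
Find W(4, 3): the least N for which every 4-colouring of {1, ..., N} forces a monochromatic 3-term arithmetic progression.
W(4, 3) = 76

This is a classical value, W(4, 3) = 76, established by combining an explicit 4-colouring of {1, ..., 75} with no monochromatic 3-AP (giving the lower bound W(4, 3) > 75) and a finite case analysis / exhaustive computer search showing every 4-colouring of {1, ..., 76} has such an AP.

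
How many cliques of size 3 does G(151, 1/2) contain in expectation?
E[# K_3] = C(151, 3) · (1/2)^C(3, 2) = 562475 / 2^3 = 70309.375

For each 3-subset S of vertices (there are C(151, 3) = 562475 such S), let X_S = 1 if S induces a K_3 (all C(3, 2) = 3 edges present). Then P(X_S = 1) = (1/2)^3 = 1/8. By linearity of expectation, E[# K_3] = C(151, 3) · (1/2)^3 = 562475 / 8 = 70309.375.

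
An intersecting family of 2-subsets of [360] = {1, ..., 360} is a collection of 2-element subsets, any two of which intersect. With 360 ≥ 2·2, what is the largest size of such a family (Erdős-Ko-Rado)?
max |F| = C(359, 1) = 359

The Erdős-Ko-Rado theorem states: for n ≥ 2k, an intersecting family of k-subsets of an n-element set has size at most C(n − 1, k − 1), with equality for 'star' families {A ⊆ [n] : |A| = k, i ∈ A} (fix an element i). For n = 360, k = 2: C(359, 1) = 359.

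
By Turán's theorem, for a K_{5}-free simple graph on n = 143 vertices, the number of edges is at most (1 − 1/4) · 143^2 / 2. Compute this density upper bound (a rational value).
Turán density bound = (3/4) · 143^2/2 = 61347/8 ≈ 7668.375

Turán's theorem: ex(n, K_{r+1}) is achieved by the complete r-partite Turán graph T(n, r) with parts as balanced as possible, and is at most (1 − 1/r) · n^2/2. For r = 4, n = 143: the density bound is (3/4) · 20449/2 = 61347/8 ≈ 7668.375. The integer-valued extremum is e(T(143, 4)) = 7668, which is strictly less than the density bound 61347/8 since 4 ∤ 143 (the parts of T(143, 4) cannot all be equal).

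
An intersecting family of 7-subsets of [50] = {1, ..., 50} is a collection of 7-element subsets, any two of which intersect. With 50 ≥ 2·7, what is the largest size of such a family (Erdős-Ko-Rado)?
max |F| = C(49, 6) = 13983816

Erdős-Ko-Rado (1961): when n ≥ 2k, max |F| = C(n−1, k−1). The bound is attained by the star {A : i ∈ A} for any fixed i ∈ [n]. Here C(50−1, 7−1) = C(49, 6) = 13983816.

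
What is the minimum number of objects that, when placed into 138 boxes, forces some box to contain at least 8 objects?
n = (8 − 1)·138 + 1 = 967

By the generalised pigeonhole principle, to guarantee some box contains ≥ r objects we need more than (r − 1) · k objects total. Threshold: n = (r − 1) · k + 1. With r = 8 and k = 138: n = 7 · 138 + 1 = 966 + 1 = 967. For n = 966 = 7 · 138, we can put exactly 7 objects in every box, avoiding 8 in any single one — so 967 is tight.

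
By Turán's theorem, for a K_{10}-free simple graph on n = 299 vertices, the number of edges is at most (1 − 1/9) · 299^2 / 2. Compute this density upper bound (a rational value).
Turán density bound = (8/9) · 299^2/2 = 357604/9 ≈ 39733.7778

Turán's theorem: ex(n, K_{r+1}) is achieved by the complete r-partite Turán graph T(n, r) with parts as balanced as possible, and is at most (1 − 1/r) · n^2/2. For r = 9, n = 299: the density bound is (8/9) · 89401/2 = 357604/9 ≈ 39733.7778. The integer-valued extremum is e(T(299, 9)) = 39733, which is strictly less than the density bound 357604/9 since 9 ∤ 299 (the parts of T(299, 9) cannot all be equal).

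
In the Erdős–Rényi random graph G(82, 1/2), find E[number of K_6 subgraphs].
E[# K_6] = C(82, 6) · (1/2)^C(6, 2) = 350161812 / 2^15 = 87540453/8192 ≈ 10686.090454

For each 6-subset S of vertices (there are C(82, 6) = 350161812 such S), let X_S = 1 if S induces a K_6 (all C(6, 2) = 15 edges present). Then P(X_S = 1) = (1/2)^15 = 1/32768. By linearity of expectation, E[# K_6] = C(82, 6) · (1/2)^15 = 350161812 / 32768 = 87540453/8192 ≈ 10686.090454.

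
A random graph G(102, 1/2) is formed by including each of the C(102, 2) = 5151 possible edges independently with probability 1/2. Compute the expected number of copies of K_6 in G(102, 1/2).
E[# K_6] = C(102, 6) · (1/2)^C(6, 2) = 1346548665 / 2^15 ≈ 41093.404083

For each 6-subset S of vertices (there are C(102, 6) = 1346548665 such S), let X_S = 1 if S induces a K_6 (all C(6, 2) = 15 edges present). Then P(X_S = 1) = (1/2)^15 = 1/32768. By linearity of expectation, E[# K_6] = C(102, 6) · (1/2)^15 = 1346548665 / 32768 ≈ 41093.404083.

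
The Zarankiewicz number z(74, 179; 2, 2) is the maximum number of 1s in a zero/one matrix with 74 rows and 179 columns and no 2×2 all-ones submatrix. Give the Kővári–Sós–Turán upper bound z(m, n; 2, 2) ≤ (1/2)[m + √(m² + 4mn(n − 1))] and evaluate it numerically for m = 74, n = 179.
z(74, 179; 2, 2) ≤ (1/2)[74 + √(74² + 4·74·179·178)] = (1/2)[74 + √9436628] = 1572.9548

Kővári–Sós–Turán: let r_1, ..., r_74 be the row sums and z = Σ r_i the total number of 1s. Each pair of columns can share at most one row with both entries 1 (else a 2×2 all-ones block appears), so Σ_i C(r_i, 2) ≤ C(179, 2) = 15931. By convexity Σ_i C(r_i, 2) ≥ 74·C(z/74, 2) = z(z − 74)/(2·74), giving z² − 74z − 74·179·178 ≤ 0 and hence z ≤ (1/2)[74 + √(5476 + 4·2357788)] = (1/2)[74 + √9436628] ≈ (1/2)(74 + 3071.9095) = 1572.9548.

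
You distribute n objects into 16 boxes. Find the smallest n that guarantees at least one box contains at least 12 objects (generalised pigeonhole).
n = (12 − 1)·16 + 1 = 177

By the generalised pigeonhole principle, to guarantee some box contains ≥ r objects we need more than (r − 1) · k objects total. Threshold: n = (r − 1) · k + 1. With r = 12 and k = 16: n = 11 · 16 + 1 = 176 + 1 = 177. For n = 176 = 11 · 16, we can put exactly 11 objects in every box, avoiding 12 in any single one — so 177 is tight.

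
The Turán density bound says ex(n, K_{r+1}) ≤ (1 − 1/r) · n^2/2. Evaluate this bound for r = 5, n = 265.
Turán density bound = (4/5) · 265^2/2 = 28090

Turán's theorem: ex(n, K_{r+1}) is achieved by the complete r-partite Turán graph T(n, r) with parts as balanced as possible, and is at most (1 − 1/r) · n^2/2. For r = 5, n = 265: the density bound is (4/5) · 70225/2 = 28090. Since 5 ∣ 265, the Turán graph T(265, 5) has parts of equal size 53, and its edge count e(T(265, 5)) = 28090 attains the density bound exactly.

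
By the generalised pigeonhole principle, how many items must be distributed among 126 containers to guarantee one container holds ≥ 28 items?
n = (28 − 1)·126 + 1 = 3403

By the generalised pigeonhole principle, to guarantee some box contains ≥ r objects we need more than (r − 1) · k objects total. Threshold: n = (r − 1) · k + 1. With r = 28 and k = 126: n = 27 · 126 + 1 = 3402 + 1 = 3403. For n = 3402 = 27 · 126, we can put exactly 27 objects in every box, avoiding 28 in any single one — so 3403 is tight.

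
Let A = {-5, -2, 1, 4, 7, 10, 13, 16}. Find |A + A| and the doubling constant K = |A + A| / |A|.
K = |A + A| / |A| = 15/8

Enumerate A + A = {a + b : a, b ∈ A}. With |A| = 8, there are |A|^2 = 64 ordered sum pairs; collecting distinct values, A + A = {-10, -7, -4, -1, 2, 5, 8, 11, 14, 17, 20, 23, 26, 29, 32}, so |A + A| = 15. Thus K = 15/8. Here |A + A| = 2|A| − 1 = 15, the minimum possible — so K = 15/8 is minimal, which holds iff A is an arithmetic progression.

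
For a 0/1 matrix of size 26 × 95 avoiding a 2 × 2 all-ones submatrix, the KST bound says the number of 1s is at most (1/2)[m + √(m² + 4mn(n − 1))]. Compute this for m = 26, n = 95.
z(26, 95; 2, 2) ≤ (1/2)[26 + √(26² + 4·26·95·94)] = (1/2)[26 + √929396] = 495.0259

Kővári–Sós–Turán: let r_1, ..., r_26 be the row sums and z = Σ r_i the total number of 1s. Each pair of columns can share at most one row with both entries 1 (else a 2×2 all-ones block appears), so Σ_i C(r_i, 2) ≤ C(95, 2) = 4465. By convexity Σ_i C(r_i, 2) ≥ 26·C(z/26, 2) = z(z − 26)/(2·26), giving z² − 26z − 26·95·94 ≤ 0 and hence z ≤ (1/2)[26 + √(676 + 4·232180)] = (1/2)[26 + √929396] ≈ (1/2)(26 + 964.0519) = 495.0259.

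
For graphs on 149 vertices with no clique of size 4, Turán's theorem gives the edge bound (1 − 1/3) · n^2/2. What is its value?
Turán density bound = (2/3) · 149^2/2 = 22201/3 ≈ 7400.3333

Turán's theorem: ex(n, K_{r+1}) is achieved by the complete r-partite Turán graph T(n, r) with parts as balanced as possible, and is at most (1 − 1/r) · n^2/2. For r = 3, n = 149: the density bound is (2/3) · 22201/2 = 22201/3 ≈ 7400.3333. The integer-valued extremum is e(T(149, 3)) = 7400, which is strictly less than the density bound 22201/3 since 3 ∤ 149 (the parts of T(149, 3) cannot all be equal).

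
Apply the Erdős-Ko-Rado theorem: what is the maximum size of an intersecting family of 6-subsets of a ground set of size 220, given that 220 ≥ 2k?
max |F| = C(219, 5) = 4009325418

The Erdős-Ko-Rado theorem states: for n ≥ 2k, an intersecting family of k-subsets of an n-element set has size at most C(n − 1, k − 1), with equality for 'star' families {A ⊆ [n] : |A| = k, i ∈ A} (fix an element i). For n = 220, k = 6: C(219, 5) = 4009325418.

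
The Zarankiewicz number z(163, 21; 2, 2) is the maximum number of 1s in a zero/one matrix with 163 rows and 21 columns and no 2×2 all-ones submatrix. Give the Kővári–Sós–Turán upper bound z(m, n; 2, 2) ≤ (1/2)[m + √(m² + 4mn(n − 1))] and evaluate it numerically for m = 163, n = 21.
z(163, 21; 2, 2) ≤ (1/2)[163 + √(163² + 4·163·21·20)] = (1/2)[163 + √300409] = 355.5479

Kővári–Sós–Turán: let r_1, ..., r_163 be the row sums and z = Σ r_i the total number of 1s. Each pair of columns can share at most one row with both entries 1 (else a 2×2 all-ones block appears), so Σ_i C(r_i, 2) ≤ C(21, 2) = 210. By convexity Σ_i C(r_i, 2) ≥ 163·C(z/163, 2) = z(z − 163)/(2·163), giving z² − 163z − 163·21·20 ≤ 0 and hence z ≤ (1/2)[163 + √(26569 + 4·68460)] = (1/2)[163 + √300409] ≈ (1/2)(163 + 548.0958) = 355.5479.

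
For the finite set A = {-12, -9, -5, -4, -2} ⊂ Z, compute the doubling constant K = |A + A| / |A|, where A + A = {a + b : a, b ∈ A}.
K = |A + A| / |A| = 14/5

Enumerate A + A = {a + b : a, b ∈ A}. With |A| = 5, there are |A|^2 = 25 ordered sum pairs; collecting distinct values, A + A = {-24, -21, -18, -17, -16, -14, -13, -11, -10, -9, -8, -7, -6, -4}, so |A + A| = 14. Thus K = 14/5. For comparison, the minimum possible |A + A| over all 5-element sets is 2·5 − 1 = 9 (so min K = 9/5), attained only by arithmetic progressions.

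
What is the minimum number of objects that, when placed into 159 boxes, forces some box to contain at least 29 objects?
n = (29 − 1)·159 + 1 = 4453

By the generalised pigeonhole principle, to guarantee some box contains ≥ r objects we need more than (r − 1) · k objects total. Threshold: n = (r − 1) · k + 1. With r = 29 and k = 159: n = 28 · 159 + 1 = 4452 + 1 = 4453. For n = 4452 = 28 · 159, we can put exactly 28 objects in every box, avoiding 29 in any single one — so 4453 is tight.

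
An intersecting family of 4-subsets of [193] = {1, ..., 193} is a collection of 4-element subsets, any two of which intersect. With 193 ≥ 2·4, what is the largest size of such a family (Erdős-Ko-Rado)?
max |F| = C(192, 3) = 1161280

Erdős-Ko-Rado (1961): when n ≥ 2k, max |F| = C(n−1, k−1). The bound is attained by the star {A : i ∈ A} for any fixed i ∈ [n]. Here C(193−1, 4−1) = C(192, 3) = 1161280.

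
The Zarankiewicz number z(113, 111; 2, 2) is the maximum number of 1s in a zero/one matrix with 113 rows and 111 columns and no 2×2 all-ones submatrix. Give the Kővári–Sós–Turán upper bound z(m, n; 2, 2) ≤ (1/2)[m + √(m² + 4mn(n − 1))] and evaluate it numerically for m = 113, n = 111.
z(113, 111; 2, 2) ≤ (1/2)[113 + √(113² + 4·113·111·110)] = (1/2)[113 + √5531689] = 1232.4771

Kővári–Sós–Turán: let r_1, ..., r_113 be the row sums and z = Σ r_i the total number of 1s. Each pair of columns can share at most one row with both entries 1 (else a 2×2 all-ones block appears), so Σ_i C(r_i, 2) ≤ C(111, 2) = 6105. By convexity Σ_i C(r_i, 2) ≥ 113·C(z/113, 2) = z(z − 113)/(2·113), giving z² − 113z − 113·111·110 ≤ 0 and hence z ≤ (1/2)[113 + √(12769 + 4·1379730)] = (1/2)[113 + √5531689] ≈ (1/2)(113 + 2351.9543) = 1232.4771.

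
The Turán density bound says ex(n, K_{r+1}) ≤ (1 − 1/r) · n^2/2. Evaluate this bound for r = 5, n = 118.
Turán density bound = (4/5) · 118^2/2 = 27848/5 ≈ 5569.6

Turán's theorem: ex(n, K_{r+1}) is achieved by the complete r-partite Turán graph T(n, r) with parts as balanced as possible, and is at most (1 − 1/r) · n^2/2. For r = 5, n = 118: the density bound is (4/5) · 13924/2 = 27848/5 ≈ 5569.6. The integer-valued extremum is e(T(118, 5)) = 5569, which is strictly less than the density bound 27848/5 since 5 ∤ 118 (the parts of T(118, 5) cannot all be equal).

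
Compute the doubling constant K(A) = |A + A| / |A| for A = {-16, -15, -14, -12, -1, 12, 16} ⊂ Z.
K = |A + A| / |A| = 24/7

Enumerate A + A = {a + b : a, b ∈ A}. With |A| = 7, there are |A|^2 = 49 ordered sum pairs; collecting distinct values, A + A = {-32, -31, -30, -29, -28, -27, -26, -24, -17, -16, -15, -13, -4, -3, -2, 0, 1, 2, 4, 11, 15, 24, 28, 32}, so |A + A| = 24. Thus K = 24/7. For comparison, the minimum possible |A + A| over all 7-element sets is 2·7 − 1 = 13 (so min K = 13/7), attained only by arithmetic progressions.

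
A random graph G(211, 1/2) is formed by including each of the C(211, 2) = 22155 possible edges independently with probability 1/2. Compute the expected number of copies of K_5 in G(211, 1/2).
E[# K_5] = C(211, 5) · (1/2)^C(5, 2) = 3322771452 / 2^10 = 830692863/256 ≈ 3244893.996094

For each 5-subset S of vertices (there are C(211, 5) = 3322771452 such S), let X_S = 1 if S induces a K_5 (all C(5, 2) = 10 edges present). Then P(X_S = 1) = (1/2)^10 = 1/1024. By linearity of expectation, E[# K_5] = C(211, 5) · (1/2)^10 = 3322771452 / 1024 = 830692863/256 ≈ 3244893.996094.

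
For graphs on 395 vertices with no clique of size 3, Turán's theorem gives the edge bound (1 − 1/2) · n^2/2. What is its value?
Turán density bound = (1/2) · 395^2/2 = 156025/4 ≈ 39006.25

Turán's theorem: ex(n, K_{r+1}) is achieved by the complete r-partite Turán graph T(n, r) with parts as balanced as possible, and is at most (1 − 1/r) · n^2/2. For r = 2, n = 395: the density bound is (1/2) · 156025/2 = 156025/4 ≈ 39006.25. The integer-valued extremum is e(T(395, 2)) = 39006, which is strictly less than the density bound 156025/4 since 2 ∤ 395 (the parts of T(395, 2) cannot all be equal).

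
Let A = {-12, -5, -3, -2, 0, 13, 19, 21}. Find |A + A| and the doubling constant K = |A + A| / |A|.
K = |A + A| / |A| = 33/8

Enumerate A + A = {a + b : a, b ∈ A}. With |A| = 8, there are |A|^2 = 64 ordered sum pairs; collecting distinct values, A + A = {-24, -17, -15, -14, -12, -10, -8, -7, -6, -5, -4, -3, -2, 0, 1, 7, 8, 9, 10, 11, 13, 14, 16, 17, 18, 19, 21, 26, 32, 34, 38, 40, 42}, so |A + A| = 33. Thus K = 33/8. For comparison, the minimum possible |A + A| over all 8-element sets is 2·8 − 1 = 15 (so min K = 15/8), attained only by arithmetic progressions.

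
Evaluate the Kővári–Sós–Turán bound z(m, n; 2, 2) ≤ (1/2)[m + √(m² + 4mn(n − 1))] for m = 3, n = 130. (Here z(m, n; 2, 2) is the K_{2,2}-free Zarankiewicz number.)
z(3, 130; 2, 2) ≤ (1/2)[3 + √(3² + 4·3·130·129)] = (1/2)[3 + √201249] = 225.8039

Kővári–Sós–Turán: let r_1, ..., r_3 be the row sums and z = Σ r_i the total number of 1s. Each pair of columns can share at most one row with both entries 1 (else a 2×2 all-ones block appears), so Σ_i C(r_i, 2) ≤ C(130, 2) = 8385. By convexity Σ_i C(r_i, 2) ≥ 3·C(z/3, 2) = z(z − 3)/(2·3), giving z² − 3z − 3·130·129 ≤ 0 and hence z ≤ (1/2)[3 + √(9 + 4·50310)] = (1/2)[3 + √201249] ≈ (1/2)(3 + 448.6078) = 225.8039.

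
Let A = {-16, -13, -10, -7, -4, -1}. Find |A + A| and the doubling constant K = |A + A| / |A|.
K = |A + A| / |A| = 11/6

Enumerate A + A = {a + b : a, b ∈ A}. With |A| = 6, there are |A|^2 = 36 ordered sum pairs; collecting distinct values, A + A = {-32, -29, -26, -23, -20, -17, -14, -11, -8, -5, -2}, so |A + A| = 11. Thus K = 11/6. Here |A + A| = 2|A| − 1 = 11, the minimum possible — so K = 11/6 is minimal, which holds iff A is an arithmetic progression.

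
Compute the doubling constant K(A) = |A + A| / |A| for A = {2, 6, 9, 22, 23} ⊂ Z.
K = |A + A| / |A| = 15/5 = 3

Enumerate A + A = {a + b : a, b ∈ A}. With |A| = 5, there are |A|^2 = 25 ordered sum pairs; collecting distinct values, A + A = {4, 8, 11, 12, 15, 18, 24, 25, 28, 29, 31, 32, 44, 45, 46}, so |A + A| = 15. Thus K = 15/5 = 3. For comparison, the minimum possible |A + A| over all 5-element sets is 2·5 − 1 = 9 (so min K = 9/5), attained only by arithmetic progressions.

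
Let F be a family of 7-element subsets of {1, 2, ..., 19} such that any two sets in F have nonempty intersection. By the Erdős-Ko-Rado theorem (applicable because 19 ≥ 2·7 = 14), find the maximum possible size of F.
max |F| = C(18, 6) = 18564

The Erdős-Ko-Rado theorem states: for n ≥ 2k, an intersecting family of k-subsets of an n-element set has size at most C(n − 1, k − 1), with equality for 'star' families {A ⊆ [n] : |A| = k, i ∈ A} (fix an element i). For n = 19, k = 7: C(18, 6) = 18564.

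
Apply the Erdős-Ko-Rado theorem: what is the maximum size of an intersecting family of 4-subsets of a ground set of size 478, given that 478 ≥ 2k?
max |F| = C(477, 3) = 17974950

The Erdős-Ko-Rado theorem states: for n ≥ 2k, an intersecting family of k-subsets of an n-element set has size at most C(n − 1, k − 1), with equality for 'star' families {A ⊆ [n] : |A| = k, i ∈ A} (fix an element i). For n = 478, k = 4: C(477, 3) = 17974950.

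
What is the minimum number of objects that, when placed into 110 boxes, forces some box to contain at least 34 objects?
n = (34 − 1)·110 + 1 = 3631

By the generalised pigeonhole principle, to guarantee some box contains ≥ r objects we need more than (r − 1) · k objects total. Threshold: n = (r − 1) · k + 1. With r = 34 and k = 110: n = 33 · 110 + 1 = 3630 + 1 = 3631. For n = 3630 = 33 · 110, we can put exactly 33 objects in every box, avoiding 34 in any single one — so 3631 is tight.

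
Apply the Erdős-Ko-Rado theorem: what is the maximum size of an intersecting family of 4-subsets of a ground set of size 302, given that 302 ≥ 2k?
max |F| = C(301, 3) = 4499950

The Erdős-Ko-Rado theorem states: for n ≥ 2k, an intersecting family of k-subsets of an n-element set has size at most C(n − 1, k − 1), with equality for 'star' families {A ⊆ [n] : |A| = k, i ∈ A} (fix an element i). For n = 302, k = 4: C(301, 3) = 4499950.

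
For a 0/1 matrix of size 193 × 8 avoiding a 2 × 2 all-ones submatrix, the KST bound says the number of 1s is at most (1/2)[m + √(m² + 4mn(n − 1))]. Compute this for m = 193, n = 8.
z(193, 8; 2, 2) ≤ (1/2)[193 + √(193² + 4·193·8·7)] = (1/2)[193 + √80481] = 238.3459

Kővári–Sós–Turán: let r_1, ..., r_193 be the row sums and z = Σ r_i the total number of 1s. Each pair of columns can share at most one row with both entries 1 (else a 2×2 all-ones block appears), so Σ_i C(r_i, 2) ≤ C(8, 2) = 28. By convexity Σ_i C(r_i, 2) ≥ 193·C(z/193, 2) = z(z − 193)/(2·193), giving z² − 193z − 193·8·7 ≤ 0 and hence z ≤ (1/2)[193 + √(37249 + 4·10808)] = (1/2)[193 + √80481] ≈ (1/2)(193 + 283.6917) = 238.3459.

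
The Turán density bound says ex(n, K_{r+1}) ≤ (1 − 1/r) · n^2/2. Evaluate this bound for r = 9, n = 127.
Turán density bound = (8/9) · 127^2/2 = 64516/9 ≈ 7168.4444

Turán's theorem: ex(n, K_{r+1}) is achieved by the complete r-partite Turán graph T(n, r) with parts as balanced as possible, and is at most (1 − 1/r) · n^2/2. For r = 9, n = 127: the density bound is (8/9) · 16129/2 = 64516/9 ≈ 7168.4444. The integer-valued extremum is e(T(127, 9)) = 7168, which is strictly less than the density bound 64516/9 since 9 ∤ 127 (the parts of T(127, 9) cannot all be equal).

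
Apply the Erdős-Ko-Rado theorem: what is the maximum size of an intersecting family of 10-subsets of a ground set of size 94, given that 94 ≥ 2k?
max |F| = C(93, 9) = 961835834245

The Erdős-Ko-Rado theorem states: for n ≥ 2k, an intersecting family of k-subsets of an n-element set has size at most C(n − 1, k − 1), with equality for 'star' families {A ⊆ [n] : |A| = k, i ∈ A} (fix an element i). For n = 94, k = 10: C(93, 9) = 961835834245.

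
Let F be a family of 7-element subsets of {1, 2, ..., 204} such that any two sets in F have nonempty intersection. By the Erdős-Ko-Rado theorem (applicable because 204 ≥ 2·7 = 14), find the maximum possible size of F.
max |F| = C(203, 6) = 90210944670

Erdős-Ko-Rado (1961): when n ≥ 2k, max |F| = C(n−1, k−1). The bound is attained by the star {A : i ∈ A} for any fixed i ∈ [n]. Here C(204−1, 7−1) = C(203, 6) = 90210944670.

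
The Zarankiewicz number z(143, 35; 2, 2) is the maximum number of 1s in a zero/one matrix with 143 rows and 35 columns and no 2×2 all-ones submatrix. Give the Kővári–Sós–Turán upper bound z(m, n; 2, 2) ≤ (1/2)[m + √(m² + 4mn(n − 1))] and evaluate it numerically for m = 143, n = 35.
z(143, 35; 2, 2) ≤ (1/2)[143 + √(143² + 4·143·35·34)] = (1/2)[143 + √701129] = 490.1672

Kővári–Sós–Turán: let r_1, ..., r_143 be the row sums and z = Σ r_i the total number of 1s. Each pair of columns can share at most one row with both entries 1 (else a 2×2 all-ones block appears), so Σ_i C(r_i, 2) ≤ C(35, 2) = 595. By convexity Σ_i C(r_i, 2) ≥ 143·C(z/143, 2) = z(z − 143)/(2·143), giving z² − 143z − 143·35·34 ≤ 0 and hence z ≤ (1/2)[143 + √(20449 + 4·170170)] = (1/2)[143 + √701129] ≈ (1/2)(143 + 837.3345) = 490.1672.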